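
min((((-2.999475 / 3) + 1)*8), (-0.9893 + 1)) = 0.0014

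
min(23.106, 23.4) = 23.106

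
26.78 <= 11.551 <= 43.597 False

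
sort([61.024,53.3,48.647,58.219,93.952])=[48.647,53.3,58.219,61.024,93.952]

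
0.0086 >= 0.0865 False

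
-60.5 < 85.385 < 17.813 False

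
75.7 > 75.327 True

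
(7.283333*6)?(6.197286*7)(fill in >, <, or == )>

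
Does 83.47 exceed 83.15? Yes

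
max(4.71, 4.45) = 4.71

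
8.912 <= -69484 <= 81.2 False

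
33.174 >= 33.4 False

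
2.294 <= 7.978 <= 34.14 True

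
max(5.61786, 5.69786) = 5.69786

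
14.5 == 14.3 False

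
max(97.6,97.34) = 97.6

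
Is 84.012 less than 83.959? No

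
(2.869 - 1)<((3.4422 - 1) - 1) False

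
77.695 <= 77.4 False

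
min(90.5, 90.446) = 90.446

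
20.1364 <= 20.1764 True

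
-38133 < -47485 False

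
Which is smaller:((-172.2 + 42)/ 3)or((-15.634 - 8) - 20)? ((-15.634 - 8) - 20)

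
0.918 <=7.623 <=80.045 True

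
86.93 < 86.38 False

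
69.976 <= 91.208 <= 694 True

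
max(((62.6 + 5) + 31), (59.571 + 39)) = 98.6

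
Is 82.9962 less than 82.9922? No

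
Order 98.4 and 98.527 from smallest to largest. 98.4, 98.527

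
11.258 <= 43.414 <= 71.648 True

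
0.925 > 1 False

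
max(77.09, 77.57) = 77.57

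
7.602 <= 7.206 False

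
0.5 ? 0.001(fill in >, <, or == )>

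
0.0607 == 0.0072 False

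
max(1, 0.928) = 1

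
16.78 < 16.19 False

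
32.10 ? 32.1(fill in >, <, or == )==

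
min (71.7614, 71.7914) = 71.7614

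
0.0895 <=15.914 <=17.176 True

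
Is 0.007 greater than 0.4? No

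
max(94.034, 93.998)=94.034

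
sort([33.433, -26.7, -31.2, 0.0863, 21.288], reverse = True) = [33.433, 21.288, 0.0863, -26.7, -31.2]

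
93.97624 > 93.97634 False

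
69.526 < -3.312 False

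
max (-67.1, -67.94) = -67.1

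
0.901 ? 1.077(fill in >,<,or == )<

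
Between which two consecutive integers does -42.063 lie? -43 and -42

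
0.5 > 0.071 True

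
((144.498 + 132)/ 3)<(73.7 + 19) True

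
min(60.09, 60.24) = 60.09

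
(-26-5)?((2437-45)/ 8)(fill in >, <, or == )<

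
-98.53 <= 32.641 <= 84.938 True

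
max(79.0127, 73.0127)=79.0127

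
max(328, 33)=328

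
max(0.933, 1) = 1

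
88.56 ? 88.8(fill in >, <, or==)<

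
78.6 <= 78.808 True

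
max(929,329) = 929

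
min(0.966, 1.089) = 0.966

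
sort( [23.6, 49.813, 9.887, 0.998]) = [0.998, 9.887, 23.6, 49.813]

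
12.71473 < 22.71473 True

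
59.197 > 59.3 False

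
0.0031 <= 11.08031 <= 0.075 False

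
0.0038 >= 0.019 False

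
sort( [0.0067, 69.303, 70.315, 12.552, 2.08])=[0.0067, 2.08, 12.552, 69.303, 70.315]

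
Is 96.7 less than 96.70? No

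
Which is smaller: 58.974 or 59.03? 58.974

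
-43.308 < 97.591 True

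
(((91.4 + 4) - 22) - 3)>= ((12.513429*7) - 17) False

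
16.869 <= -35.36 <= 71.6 False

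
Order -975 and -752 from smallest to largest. -975, -752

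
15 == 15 True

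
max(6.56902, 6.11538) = 6.56902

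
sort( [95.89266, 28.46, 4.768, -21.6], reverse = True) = [95.89266, 28.46, 4.768, -21.6]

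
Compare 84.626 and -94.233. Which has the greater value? 84.626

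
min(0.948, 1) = 0.948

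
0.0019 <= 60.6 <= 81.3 True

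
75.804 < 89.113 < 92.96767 True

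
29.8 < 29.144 False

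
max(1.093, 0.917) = 1.093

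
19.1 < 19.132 True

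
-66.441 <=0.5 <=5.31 True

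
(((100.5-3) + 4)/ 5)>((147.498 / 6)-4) False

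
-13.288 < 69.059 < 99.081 True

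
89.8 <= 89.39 False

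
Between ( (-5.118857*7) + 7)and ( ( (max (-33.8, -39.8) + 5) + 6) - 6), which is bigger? ( ( (max (-33.8, -39.8) + 5) + 6) - 6)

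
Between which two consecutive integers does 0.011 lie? 0 and 1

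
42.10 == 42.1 True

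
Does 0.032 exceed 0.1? No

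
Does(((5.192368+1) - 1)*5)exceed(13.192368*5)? No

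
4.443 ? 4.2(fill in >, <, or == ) >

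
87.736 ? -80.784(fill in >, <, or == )>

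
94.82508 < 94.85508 True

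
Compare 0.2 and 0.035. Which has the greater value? 0.2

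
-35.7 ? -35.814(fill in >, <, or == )>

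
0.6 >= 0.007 True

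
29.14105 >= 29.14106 False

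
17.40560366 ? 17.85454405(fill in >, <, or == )<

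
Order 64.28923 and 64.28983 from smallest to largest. 64.28923, 64.28983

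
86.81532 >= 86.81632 False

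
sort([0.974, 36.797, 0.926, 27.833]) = [0.926, 0.974, 27.833, 36.797]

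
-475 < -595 False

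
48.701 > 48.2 True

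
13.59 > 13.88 False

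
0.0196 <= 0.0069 False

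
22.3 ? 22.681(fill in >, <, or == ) <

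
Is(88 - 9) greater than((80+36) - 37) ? No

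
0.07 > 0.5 False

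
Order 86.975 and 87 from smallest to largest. 86.975, 87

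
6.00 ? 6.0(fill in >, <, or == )==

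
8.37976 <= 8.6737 True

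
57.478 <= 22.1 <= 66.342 False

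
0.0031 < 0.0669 True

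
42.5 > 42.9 False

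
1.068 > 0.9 True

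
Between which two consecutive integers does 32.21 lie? 32 and 33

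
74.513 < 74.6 True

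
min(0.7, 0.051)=0.051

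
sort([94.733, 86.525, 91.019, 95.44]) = [86.525, 91.019, 94.733, 95.44]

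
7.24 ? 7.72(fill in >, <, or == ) <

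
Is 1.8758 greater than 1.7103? Yes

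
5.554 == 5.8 False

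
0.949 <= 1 True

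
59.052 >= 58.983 True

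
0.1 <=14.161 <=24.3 True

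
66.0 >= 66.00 True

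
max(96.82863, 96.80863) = 96.82863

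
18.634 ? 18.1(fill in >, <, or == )>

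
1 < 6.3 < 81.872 True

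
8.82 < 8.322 False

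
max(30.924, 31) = 31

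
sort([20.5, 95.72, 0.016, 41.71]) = [0.016, 20.5, 41.71, 95.72]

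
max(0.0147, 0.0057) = 0.0147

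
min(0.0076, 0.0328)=0.0076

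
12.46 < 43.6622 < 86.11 True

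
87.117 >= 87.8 False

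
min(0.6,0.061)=0.061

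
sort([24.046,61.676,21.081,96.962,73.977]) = [21.081,24.046,61.676,73.977,96.962]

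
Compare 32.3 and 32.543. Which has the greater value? 32.543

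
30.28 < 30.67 True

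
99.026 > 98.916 True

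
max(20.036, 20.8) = 20.8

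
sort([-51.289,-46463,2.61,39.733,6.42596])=[-46463,-51.289,2.61,6.42596,39.733]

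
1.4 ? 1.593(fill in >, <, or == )<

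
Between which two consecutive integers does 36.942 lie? 36 and 37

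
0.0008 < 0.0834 True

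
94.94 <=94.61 False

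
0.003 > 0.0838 False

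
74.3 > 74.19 True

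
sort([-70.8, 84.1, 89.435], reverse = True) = [89.435, 84.1, -70.8]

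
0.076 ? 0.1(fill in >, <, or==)<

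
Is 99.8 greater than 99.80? No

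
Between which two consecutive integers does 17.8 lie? 17 and 18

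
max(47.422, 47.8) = 47.8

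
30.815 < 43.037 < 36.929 False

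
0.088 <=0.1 True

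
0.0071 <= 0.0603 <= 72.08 True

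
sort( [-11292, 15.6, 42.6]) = [-11292, 15.6, 42.6]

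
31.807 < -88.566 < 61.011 False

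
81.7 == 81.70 True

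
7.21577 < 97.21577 True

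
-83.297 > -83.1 False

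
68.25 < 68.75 True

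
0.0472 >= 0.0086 True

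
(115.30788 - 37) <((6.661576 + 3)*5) False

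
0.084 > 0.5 False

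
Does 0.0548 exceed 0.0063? Yes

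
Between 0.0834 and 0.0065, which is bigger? 0.0834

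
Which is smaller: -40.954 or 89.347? -40.954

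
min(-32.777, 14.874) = -32.777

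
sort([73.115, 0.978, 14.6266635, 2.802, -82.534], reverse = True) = [73.115, 14.6266635, 2.802, 0.978, -82.534]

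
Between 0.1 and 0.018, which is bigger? 0.1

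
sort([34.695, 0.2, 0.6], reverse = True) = [34.695, 0.6, 0.2]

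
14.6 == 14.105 False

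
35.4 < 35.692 True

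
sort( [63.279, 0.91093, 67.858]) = [0.91093, 63.279, 67.858]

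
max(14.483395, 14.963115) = 14.963115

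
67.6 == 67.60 True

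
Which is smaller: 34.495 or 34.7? 34.495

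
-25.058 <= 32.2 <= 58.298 True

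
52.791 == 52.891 False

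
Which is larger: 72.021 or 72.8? 72.8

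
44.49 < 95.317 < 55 False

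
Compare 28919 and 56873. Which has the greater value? 56873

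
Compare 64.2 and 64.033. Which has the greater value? 64.2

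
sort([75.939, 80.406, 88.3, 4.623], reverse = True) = [88.3, 80.406, 75.939, 4.623]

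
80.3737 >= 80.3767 False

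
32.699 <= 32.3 False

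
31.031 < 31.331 True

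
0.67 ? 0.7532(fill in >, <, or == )<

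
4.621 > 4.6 True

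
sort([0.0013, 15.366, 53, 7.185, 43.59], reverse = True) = [53, 43.59, 15.366, 7.185, 0.0013]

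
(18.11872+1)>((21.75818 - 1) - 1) False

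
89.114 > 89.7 False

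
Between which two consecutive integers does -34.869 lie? -35 and -34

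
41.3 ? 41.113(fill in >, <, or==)>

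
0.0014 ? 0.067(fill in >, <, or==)<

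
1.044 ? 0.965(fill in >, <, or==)>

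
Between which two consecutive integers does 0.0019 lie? 0 and 1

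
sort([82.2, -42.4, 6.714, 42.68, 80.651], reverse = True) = [82.2, 80.651, 42.68, 6.714, -42.4]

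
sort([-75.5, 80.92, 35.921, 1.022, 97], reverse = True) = [97, 80.92, 35.921, 1.022, -75.5]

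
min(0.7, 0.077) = 0.077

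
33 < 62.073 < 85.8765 True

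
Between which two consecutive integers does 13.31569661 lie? 13 and 14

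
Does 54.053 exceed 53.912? Yes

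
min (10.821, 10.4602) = 10.4602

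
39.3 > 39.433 False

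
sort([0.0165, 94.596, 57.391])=[0.0165, 57.391, 94.596]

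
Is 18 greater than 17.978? Yes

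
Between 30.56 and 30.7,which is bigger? 30.7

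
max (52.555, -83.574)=52.555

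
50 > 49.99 True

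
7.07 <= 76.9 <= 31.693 False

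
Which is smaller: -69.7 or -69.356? -69.7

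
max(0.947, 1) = 1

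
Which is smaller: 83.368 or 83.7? 83.368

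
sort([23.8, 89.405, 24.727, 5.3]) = [5.3, 23.8, 24.727, 89.405]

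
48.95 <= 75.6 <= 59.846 False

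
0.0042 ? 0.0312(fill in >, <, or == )<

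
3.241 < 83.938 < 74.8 False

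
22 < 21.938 False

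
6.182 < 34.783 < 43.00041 True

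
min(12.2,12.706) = 12.2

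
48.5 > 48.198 True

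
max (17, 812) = 812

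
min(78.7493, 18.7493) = 18.7493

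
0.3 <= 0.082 False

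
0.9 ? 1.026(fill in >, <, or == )<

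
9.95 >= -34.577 True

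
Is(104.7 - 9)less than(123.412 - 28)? No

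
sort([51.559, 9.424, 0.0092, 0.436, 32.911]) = [0.0092, 0.436, 9.424, 32.911, 51.559]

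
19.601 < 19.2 False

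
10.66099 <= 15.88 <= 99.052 True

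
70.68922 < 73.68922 True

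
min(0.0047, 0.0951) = 0.0047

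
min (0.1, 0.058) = 0.058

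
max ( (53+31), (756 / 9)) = 84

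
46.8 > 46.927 False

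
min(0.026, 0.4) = 0.026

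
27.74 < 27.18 False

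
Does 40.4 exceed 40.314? Yes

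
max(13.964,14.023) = 14.023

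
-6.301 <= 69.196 True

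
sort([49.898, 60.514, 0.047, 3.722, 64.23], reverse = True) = [64.23, 60.514, 49.898, 3.722, 0.047]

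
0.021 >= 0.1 False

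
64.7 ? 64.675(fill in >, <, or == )>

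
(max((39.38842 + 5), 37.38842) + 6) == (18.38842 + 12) False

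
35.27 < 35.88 True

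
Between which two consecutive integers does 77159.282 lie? 77159 and 77160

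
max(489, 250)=489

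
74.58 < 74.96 True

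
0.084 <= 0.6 True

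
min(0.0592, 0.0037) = 0.0037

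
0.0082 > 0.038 False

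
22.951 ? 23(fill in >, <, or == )<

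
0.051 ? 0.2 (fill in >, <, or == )<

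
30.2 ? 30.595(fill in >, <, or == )<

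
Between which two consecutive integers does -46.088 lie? -47 and -46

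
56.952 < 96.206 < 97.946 True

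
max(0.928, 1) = 1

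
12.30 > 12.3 False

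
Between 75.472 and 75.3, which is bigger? 75.472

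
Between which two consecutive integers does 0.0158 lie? 0 and 1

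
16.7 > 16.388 True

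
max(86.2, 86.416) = 86.416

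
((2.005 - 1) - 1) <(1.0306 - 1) True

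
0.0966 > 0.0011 True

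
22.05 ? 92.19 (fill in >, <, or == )<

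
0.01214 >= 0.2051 False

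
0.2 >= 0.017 True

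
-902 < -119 True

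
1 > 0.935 True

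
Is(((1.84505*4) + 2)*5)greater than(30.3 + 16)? Yes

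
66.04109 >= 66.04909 False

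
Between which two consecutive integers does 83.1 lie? 83 and 84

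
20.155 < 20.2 True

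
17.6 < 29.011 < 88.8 True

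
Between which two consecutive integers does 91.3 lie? 91 and 92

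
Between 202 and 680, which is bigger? 680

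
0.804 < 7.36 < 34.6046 True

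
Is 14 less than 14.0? No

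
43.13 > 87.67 False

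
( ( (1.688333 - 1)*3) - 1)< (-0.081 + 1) False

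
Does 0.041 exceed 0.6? No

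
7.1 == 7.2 False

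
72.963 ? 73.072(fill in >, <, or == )<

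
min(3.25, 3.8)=3.25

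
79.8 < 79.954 True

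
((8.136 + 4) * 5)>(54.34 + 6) True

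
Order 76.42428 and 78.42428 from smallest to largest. 76.42428, 78.42428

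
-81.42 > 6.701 False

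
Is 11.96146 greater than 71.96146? No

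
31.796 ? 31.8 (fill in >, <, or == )<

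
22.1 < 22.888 True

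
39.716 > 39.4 True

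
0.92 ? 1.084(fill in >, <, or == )<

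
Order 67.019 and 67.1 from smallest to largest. 67.019, 67.1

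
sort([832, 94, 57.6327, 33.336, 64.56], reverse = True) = [832, 94, 64.56, 57.6327, 33.336]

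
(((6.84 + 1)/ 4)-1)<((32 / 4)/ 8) True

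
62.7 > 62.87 False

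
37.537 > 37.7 False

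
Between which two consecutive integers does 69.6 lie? 69 and 70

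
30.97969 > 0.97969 True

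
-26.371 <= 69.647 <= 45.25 False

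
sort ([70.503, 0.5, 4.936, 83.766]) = [0.5, 4.936, 70.503, 83.766]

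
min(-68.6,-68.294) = -68.6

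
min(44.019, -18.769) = -18.769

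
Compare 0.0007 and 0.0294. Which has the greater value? 0.0294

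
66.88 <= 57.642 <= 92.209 False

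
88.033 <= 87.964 False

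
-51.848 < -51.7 True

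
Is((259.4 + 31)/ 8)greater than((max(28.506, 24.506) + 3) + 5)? No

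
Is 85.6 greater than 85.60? No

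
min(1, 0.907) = 0.907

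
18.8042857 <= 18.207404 False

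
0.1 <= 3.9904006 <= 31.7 True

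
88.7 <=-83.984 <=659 False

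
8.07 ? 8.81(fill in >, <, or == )<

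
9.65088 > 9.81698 False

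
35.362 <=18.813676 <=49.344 False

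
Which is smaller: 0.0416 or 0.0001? 0.0001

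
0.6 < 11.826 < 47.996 True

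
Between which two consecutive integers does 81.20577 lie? 81 and 82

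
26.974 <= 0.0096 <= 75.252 False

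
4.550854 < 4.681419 True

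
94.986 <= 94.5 False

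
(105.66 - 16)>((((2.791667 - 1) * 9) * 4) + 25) True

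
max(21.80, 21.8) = 21.8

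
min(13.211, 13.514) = 13.211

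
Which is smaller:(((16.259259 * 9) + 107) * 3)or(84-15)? (84-15)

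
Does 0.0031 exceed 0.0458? No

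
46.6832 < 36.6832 False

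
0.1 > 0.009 True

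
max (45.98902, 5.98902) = 45.98902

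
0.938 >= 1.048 False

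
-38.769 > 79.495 False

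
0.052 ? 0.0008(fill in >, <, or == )>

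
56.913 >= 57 False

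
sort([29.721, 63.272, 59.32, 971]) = [29.721, 59.32, 63.272, 971]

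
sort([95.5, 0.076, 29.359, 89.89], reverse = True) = [95.5, 89.89, 29.359, 0.076]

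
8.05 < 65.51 True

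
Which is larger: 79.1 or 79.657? 79.657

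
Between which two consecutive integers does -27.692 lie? -28 and -27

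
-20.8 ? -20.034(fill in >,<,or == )<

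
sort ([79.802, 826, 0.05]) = [0.05, 79.802, 826]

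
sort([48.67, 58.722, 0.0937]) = [0.0937, 48.67, 58.722]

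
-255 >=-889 True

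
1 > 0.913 True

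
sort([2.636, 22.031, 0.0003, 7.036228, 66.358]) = [0.0003, 2.636, 7.036228, 22.031, 66.358]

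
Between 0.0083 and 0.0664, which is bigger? 0.0664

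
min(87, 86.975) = 86.975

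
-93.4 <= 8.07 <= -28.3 False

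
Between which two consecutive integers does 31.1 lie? 31 and 32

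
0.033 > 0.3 False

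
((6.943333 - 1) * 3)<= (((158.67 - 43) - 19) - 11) True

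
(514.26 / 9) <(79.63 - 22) True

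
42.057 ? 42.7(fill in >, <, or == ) <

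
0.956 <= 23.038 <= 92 True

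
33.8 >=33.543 True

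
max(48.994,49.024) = 49.024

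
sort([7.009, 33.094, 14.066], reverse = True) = [33.094, 14.066, 7.009]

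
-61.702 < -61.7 True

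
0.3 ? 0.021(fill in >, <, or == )>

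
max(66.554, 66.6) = 66.6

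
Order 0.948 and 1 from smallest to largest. 0.948, 1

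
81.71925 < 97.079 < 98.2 True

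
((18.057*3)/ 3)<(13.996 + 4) False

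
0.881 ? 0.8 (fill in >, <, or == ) >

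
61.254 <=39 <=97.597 False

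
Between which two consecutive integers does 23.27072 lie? 23 and 24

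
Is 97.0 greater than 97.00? No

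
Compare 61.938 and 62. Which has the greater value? 62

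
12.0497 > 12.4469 False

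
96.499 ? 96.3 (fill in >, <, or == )>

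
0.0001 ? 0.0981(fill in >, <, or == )<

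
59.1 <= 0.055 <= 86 False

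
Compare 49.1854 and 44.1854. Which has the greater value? 49.1854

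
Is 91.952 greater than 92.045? No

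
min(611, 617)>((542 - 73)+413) False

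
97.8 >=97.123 True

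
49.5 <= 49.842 True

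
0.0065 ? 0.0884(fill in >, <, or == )<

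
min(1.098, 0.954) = 0.954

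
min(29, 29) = 29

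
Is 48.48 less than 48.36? No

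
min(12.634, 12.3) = 12.3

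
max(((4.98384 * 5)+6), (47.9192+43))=90.9192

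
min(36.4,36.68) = 36.4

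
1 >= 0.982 True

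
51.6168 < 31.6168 False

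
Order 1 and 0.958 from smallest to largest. 0.958, 1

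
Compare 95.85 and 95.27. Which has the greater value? 95.85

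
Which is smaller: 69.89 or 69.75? 69.75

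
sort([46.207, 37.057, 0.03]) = [0.03, 37.057, 46.207]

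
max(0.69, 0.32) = 0.69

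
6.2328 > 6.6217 False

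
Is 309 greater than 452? No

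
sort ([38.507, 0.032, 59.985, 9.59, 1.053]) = [0.032, 1.053, 9.59, 38.507, 59.985]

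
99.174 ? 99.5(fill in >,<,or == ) <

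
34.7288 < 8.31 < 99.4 False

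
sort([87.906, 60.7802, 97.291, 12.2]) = [12.2, 60.7802, 87.906, 97.291]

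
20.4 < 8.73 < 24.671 False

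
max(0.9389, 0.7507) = 0.9389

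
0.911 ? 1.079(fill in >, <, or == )<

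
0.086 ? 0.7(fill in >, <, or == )<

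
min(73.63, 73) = 73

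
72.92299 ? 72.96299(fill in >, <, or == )<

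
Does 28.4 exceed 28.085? Yes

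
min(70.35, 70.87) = 70.35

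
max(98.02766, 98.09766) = 98.09766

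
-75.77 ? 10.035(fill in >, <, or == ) <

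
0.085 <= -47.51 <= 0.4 False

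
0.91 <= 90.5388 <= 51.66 False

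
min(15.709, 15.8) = 15.709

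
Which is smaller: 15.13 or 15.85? 15.13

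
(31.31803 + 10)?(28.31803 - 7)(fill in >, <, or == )>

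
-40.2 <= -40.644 False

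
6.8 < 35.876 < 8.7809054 False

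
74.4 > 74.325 True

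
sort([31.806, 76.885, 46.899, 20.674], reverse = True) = [76.885, 46.899, 31.806, 20.674]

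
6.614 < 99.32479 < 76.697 False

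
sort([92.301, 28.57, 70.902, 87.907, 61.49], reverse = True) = [92.301, 87.907, 70.902, 61.49, 28.57]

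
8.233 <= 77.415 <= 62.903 False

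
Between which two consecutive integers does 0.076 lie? 0 and 1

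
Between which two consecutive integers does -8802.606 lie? -8803 and -8802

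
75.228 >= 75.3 False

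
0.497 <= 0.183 False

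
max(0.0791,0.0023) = 0.0791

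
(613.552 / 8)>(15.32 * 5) True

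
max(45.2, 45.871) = 45.871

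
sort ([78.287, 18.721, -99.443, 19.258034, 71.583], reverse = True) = [78.287, 71.583, 19.258034, 18.721, -99.443]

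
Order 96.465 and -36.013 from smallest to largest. -36.013, 96.465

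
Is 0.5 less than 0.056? No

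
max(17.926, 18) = 18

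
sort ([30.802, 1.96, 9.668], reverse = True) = [30.802, 9.668, 1.96]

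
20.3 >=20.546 False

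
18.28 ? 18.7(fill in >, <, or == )<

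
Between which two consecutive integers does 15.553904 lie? 15 and 16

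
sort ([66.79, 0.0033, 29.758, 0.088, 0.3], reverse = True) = [66.79, 29.758, 0.3, 0.088, 0.0033]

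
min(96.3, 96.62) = 96.3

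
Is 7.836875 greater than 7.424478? Yes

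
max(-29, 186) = 186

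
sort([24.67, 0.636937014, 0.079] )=[0.079, 0.636937014, 24.67]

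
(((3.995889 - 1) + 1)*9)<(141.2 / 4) False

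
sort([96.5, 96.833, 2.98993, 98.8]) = [2.98993, 96.5, 96.833, 98.8]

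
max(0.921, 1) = 1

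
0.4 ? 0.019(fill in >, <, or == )>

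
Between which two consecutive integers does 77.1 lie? 77 and 78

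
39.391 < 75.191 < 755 True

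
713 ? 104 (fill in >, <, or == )>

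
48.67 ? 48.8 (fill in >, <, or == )<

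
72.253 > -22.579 True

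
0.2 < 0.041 False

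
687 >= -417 True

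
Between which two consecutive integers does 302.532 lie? 302 and 303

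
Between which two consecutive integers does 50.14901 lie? 50 and 51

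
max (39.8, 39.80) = 39.80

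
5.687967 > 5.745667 False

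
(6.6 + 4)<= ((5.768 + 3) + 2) True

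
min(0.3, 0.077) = 0.077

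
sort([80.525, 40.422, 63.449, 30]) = [30, 40.422, 63.449, 80.525]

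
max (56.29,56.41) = 56.41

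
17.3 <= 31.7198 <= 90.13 True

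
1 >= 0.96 True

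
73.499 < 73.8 True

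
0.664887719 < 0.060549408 False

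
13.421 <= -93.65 False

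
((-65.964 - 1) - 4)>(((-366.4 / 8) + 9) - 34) False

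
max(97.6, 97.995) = 97.995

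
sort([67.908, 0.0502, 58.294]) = [0.0502, 58.294, 67.908]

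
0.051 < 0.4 True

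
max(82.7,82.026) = 82.7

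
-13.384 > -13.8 True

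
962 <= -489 False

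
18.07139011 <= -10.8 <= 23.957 False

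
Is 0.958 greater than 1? No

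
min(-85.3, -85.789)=-85.789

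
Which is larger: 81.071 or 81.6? 81.6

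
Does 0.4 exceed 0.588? No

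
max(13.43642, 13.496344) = 13.496344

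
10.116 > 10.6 False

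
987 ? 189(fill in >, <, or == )>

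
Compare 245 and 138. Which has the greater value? 245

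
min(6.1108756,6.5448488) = 6.1108756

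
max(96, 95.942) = 96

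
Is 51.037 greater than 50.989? Yes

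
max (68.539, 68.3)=68.539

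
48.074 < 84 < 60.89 False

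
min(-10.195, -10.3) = -10.3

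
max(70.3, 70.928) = 70.928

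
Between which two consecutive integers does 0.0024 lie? 0 and 1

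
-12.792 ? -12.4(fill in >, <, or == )<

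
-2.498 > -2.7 True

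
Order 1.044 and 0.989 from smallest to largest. 0.989, 1.044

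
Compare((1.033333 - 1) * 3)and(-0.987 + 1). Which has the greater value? ((1.033333 - 1) * 3)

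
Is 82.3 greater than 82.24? Yes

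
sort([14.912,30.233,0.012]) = [0.012,14.912,30.233]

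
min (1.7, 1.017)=1.017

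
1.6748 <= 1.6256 False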